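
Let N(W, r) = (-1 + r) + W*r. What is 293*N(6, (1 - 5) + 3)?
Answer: -2344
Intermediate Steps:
N(W, r) = -1 + r + W*r
293*N(6, (1 - 5) + 3) = 293*(-1 + ((1 - 5) + 3) + 6*((1 - 5) + 3)) = 293*(-1 + (-4 + 3) + 6*(-4 + 3)) = 293*(-1 - 1 + 6*(-1)) = 293*(-1 - 1 - 6) = 293*(-8) = -2344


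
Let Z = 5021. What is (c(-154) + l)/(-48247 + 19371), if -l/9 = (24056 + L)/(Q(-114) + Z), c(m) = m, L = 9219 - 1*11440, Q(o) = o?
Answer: 952193/141694532 ≈ 0.0067200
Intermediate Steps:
L = -2221 (L = 9219 - 11440 = -2221)
l = -196515/4907 (l = -9*(24056 - 2221)/(-114 + 5021) = -196515/4907 ≈ -40.048)
(c(-154) + l)/(-48247 + 19371) = (-154 - 196515/4907)/(-48247 + 19371) = -952193/4907/(-28876) = -952193/4907*(-1/28876) = 952193/141694532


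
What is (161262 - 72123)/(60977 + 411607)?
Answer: 29713/157528 ≈ 0.18862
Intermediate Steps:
(161262 - 72123)/(60977 + 411607) = 89139/472584 = 89139*(1/472584) = 29713/157528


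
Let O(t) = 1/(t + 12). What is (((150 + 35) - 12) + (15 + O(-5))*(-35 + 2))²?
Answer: 5230369/49 ≈ 1.0674e+5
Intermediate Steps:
O(t) = 1/(12 + t)
(((150 + 35) - 12) + (15 + O(-5))*(-35 + 2))² = (((150 + 35) - 12) + (15 + 1/(12 - 5))*(-35 + 2))² = ((185 - 12) + (15 + 1/7)*(-33))² = (173 + (15 + ⅐)*(-33))² = (173 + (106/7)*(-33))² = (173 - 3498/7)² = (-2287/7)² = 5230369/49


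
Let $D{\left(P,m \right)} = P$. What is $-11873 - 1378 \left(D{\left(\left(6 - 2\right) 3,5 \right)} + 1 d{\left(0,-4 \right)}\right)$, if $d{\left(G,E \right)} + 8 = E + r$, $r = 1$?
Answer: $-13251$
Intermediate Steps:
$d{\left(G,E \right)} = -7 + E$ ($d{\left(G,E \right)} = -8 + \left(E + 1\right) = -8 + \left(1 + E\right) = -7 + E$)
$-11873 - 1378 \left(D{\left(\left(6 - 2\right) 3,5 \right)} + 1 d{\left(0,-4 \right)}\right) = -11873 - 1378 \left(\left(6 - 2\right) 3 + 1 \left(-7 - 4\right)\right) = -11873 - 1378 \left(4 \cdot 3 + 1 \left(-11\right)\right) = -11873 - 1378 \left(12 - 11\right) = -11873 - 1378 = -13251$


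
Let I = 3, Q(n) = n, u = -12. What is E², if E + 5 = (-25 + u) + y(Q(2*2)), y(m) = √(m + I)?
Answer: (42 - √7)² ≈ 1548.8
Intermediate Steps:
y(m) = √(3 + m) (y(m) = √(m + 3) = √(3 + m))
E = -42 + √7 (E = -5 + ((-25 - 12) + √(3 + 2*2)) = -5 + (-37 + √(3 + 4)) = -5 + (-37 + √7) = -42 + √7 ≈ -39.354)
E² = (-42 + √7)²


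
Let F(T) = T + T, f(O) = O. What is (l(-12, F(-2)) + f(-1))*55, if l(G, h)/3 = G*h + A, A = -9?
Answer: 6380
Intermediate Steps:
F(T) = 2*T
l(G, h) = -27 + 3*G*h (l(G, h) = 3*(G*h - 9) = 3*(-9 + G*h) = -27 + 3*G*h)
(l(-12, F(-2)) + f(-1))*55 = ((-27 + 3*(-12)*(2*(-2))) - 1)*55 = ((-27 + 3*(-12)*(-4)) - 1)*55 = ((-27 + 144) - 1)*55 = (117 - 1)*55 = 116*55 = 6380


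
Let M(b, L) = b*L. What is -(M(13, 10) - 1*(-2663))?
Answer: -2793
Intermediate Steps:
M(b, L) = L*b
-(M(13, 10) - 1*(-2663)) = -(10*13 - 1*(-2663)) = -(130 + 2663) = -1*2793 = -2793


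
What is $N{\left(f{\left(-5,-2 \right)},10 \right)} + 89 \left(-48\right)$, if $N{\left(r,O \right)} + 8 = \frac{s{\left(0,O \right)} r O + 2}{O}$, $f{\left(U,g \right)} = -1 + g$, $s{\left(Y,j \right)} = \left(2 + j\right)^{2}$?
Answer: $- \frac{23559}{5} \approx -4711.8$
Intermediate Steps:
$N{\left(r,O \right)} = -8 + \frac{2 + O r \left(2 + O\right)^{2}}{O}$ ($N{\left(r,O \right)} = -8 + \frac{\left(2 + O\right)^{2} r O + 2}{O} = -8 + \frac{r \left(2 + O\right)^{2} O + 2}{O} = -8 + \frac{O r \left(2 + O\right)^{2} + 2}{O} = -8 + \frac{2 + O r \left(2 + O\right)^{2}}{O}$)
$N{\left(f{\left(-5,-2 \right)},10 \right)} + 89 \left(-48\right) = \left(-8 + \frac{2}{10} + \left(-1 - 2\right) \left(2 + 10\right)^{2}\right) + 89 \left(-48\right) = \left(-8 + 2 \cdot \frac{1}{10} - 3 \cdot 12^{2}\right) - 4272 = \left(-8 + \frac{1}{5} - 432\right) - 4272 = - \frac{2199}{5} - 4272 = - \frac{23559}{5}$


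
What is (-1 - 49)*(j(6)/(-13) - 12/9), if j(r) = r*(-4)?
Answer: -1000/39 ≈ -25.641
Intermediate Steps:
j(r) = -4*r
(-1 - 49)*(j(6)/(-13) - 12/9) = (-1 - 49)*(-4*6/(-13) - 12/9) = -50*(-24*(-1/13) - 12*1/9) = -50*(24/13 - 4/3) = -50*20/39 = -1000/39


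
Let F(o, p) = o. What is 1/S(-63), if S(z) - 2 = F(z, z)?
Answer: -1/61 ≈ -0.016393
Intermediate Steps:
S(z) = 2 + z
1/S(-63) = 1/(2 - 63) = 1/(-61) = -1/61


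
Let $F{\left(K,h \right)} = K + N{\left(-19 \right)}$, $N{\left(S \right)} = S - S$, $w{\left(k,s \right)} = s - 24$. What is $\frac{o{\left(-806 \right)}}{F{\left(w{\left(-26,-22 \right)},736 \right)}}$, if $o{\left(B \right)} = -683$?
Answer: $\frac{683}{46} \approx 14.848$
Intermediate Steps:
$w{\left(k,s \right)} = -24 + s$
$N{\left(S \right)} = 0$
$F{\left(K,h \right)} = K$ ($F{\left(K,h \right)} = K + 0 = K$)
$\frac{o{\left(-806 \right)}}{F{\left(w{\left(-26,-22 \right)},736 \right)}} = - \frac{683}{-24 - 22} = - \frac{683}{-46} = \left(-683\right) \left(- \frac{1}{46}\right) = \frac{683}{46}$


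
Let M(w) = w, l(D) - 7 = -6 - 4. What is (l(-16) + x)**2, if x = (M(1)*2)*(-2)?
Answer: 49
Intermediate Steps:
l(D) = -3 (l(D) = 7 + (-6 - 4) = 7 - 10 = -3)
x = -4 (x = (1*2)*(-2) = 2*(-2) = -4)
(l(-16) + x)**2 = (-3 - 4)**2 = (-7)**2 = 49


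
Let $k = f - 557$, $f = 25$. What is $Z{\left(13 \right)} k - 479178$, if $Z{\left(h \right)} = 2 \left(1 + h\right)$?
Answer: $-494074$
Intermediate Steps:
$Z{\left(h \right)} = 2 + 2 h$
$k = -532$ ($k = 25 - 557 = -532$)
$Z{\left(13 \right)} k - 479178 = \left(2 + 2 \cdot 13\right) \left(-532\right) - 479178 = \left(2 + 26\right) \left(-532\right) - 479178 = 28 \left(-532\right) - 479178 = -14896 - 479178 = -494074$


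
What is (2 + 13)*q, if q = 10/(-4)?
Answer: -75/2 ≈ -37.500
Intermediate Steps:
q = -5/2 (q = 10*(-¼) = -5/2 ≈ -2.5000)
(2 + 13)*q = (2 + 13)*(-5/2) = 15*(-5/2) = -75/2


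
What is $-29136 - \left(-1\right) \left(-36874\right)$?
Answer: $-66010$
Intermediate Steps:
$-29136 - \left(-1\right) \left(-36874\right) = -29136 - 36874 = -66010$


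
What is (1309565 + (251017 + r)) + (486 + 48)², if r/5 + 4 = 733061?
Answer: 5511023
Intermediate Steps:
r = 3665285 (r = -20 + 5*733061 = -20 + 3665305 = 3665285)
(1309565 + (251017 + r)) + (486 + 48)² = (1309565 + (251017 + 3665285)) + (486 + 48)² = (1309565 + 3916302) + 534² = 5225867 + 285156 = 5511023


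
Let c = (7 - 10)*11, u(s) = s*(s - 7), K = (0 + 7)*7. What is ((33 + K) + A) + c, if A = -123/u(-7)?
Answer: 4679/98 ≈ 47.745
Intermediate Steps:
K = 49 (K = 7*7 = 49)
u(s) = s*(-7 + s)
A = -123/98 (A = -123*(-1/(7*(-7 - 7))) = -123/((-7*(-14))) = -123/98 ≈ -1.2551)
c = -33 (c = -3*11 = -33)
((33 + K) + A) + c = ((33 + 49) - 123/98) - 33 = (82 - 123/98) - 33 = 7913/98 - 33 = 4679/98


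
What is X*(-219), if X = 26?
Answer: -5694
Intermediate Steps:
X*(-219) = 26*(-219) = -5694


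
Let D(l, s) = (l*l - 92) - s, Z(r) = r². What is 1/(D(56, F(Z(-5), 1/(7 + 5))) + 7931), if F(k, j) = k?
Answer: 1/10950 ≈ 9.1324e-5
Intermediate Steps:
D(l, s) = -92 + l² - s (D(l, s) = (l² - 92) - s = (-92 + l²) - s = -92 + l² - s)
1/(D(56, F(Z(-5), 1/(7 + 5))) + 7931) = 1/((-92 + 56² - 1*(-5)²) + 7931) = 1/((-92 + 3136 - 1*25) + 7931) = 1/((-92 + 3136 - 25) + 7931) = 1/(3019 + 7931) = 1/10950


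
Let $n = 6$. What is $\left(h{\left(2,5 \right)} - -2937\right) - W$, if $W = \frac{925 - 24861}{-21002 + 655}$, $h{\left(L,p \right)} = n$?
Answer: $\frac{59857285}{20347} \approx 2941.8$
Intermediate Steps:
$h{\left(L,p \right)} = 6$
$W = \frac{23936}{20347}$ ($W = - \frac{23936}{-20347} = \left(-23936\right) \left(- \frac{1}{20347}\right) = \frac{23936}{20347} \approx 1.1764$)
$\left(h{\left(2,5 \right)} - -2937\right) - W = \left(6 - -2937\right) - \frac{23936}{20347} = \left(6 + 2937\right) - \frac{23936}{20347} = 2943 - \frac{23936}{20347} = \frac{59857285}{20347}$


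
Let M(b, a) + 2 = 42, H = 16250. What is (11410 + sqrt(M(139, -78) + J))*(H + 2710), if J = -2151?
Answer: 216333600 + 18960*I*sqrt(2111) ≈ 2.1633e+8 + 8.7113e+5*I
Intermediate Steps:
M(b, a) = 40 (M(b, a) = -2 + 42 = 40)
(11410 + sqrt(M(139, -78) + J))*(H + 2710) = (11410 + sqrt(40 - 2151))*(16250 + 2710) = (11410 + sqrt(-2111))*18960 = (11410 + I*sqrt(2111))*18960 = 216333600 + 18960*I*sqrt(2111)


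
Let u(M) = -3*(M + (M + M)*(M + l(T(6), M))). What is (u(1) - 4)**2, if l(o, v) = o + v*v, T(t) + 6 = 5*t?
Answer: 26569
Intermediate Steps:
T(t) = -6 + 5*t
l(o, v) = o + v**2
u(M) = -3*M - 6*M*(24 + M + M**2) (u(M) = -3*(M + (M + M)*(M + ((-6 + 5*6) + M**2))) = -3*(M + (2*M)*(M + ((-6 + 30) + M**2))) = -3*(M + (2*M)*(M + (24 + M**2))) = -3*(M + (2*M)*(24 + M + M**2)) = -3*(M + 2*M*(24 + M + M**2)) = -3*M - 6*M*(24 + M + M**2))
(u(1) - 4)**2 = (-3*1*(49 + 2*1 + 2*1**2) - 4)**2 = (-3*1*(49 + 2 + 2*1) - 4)**2 = (-3*1*(49 + 2 + 2) - 4)**2 = (-3*1*53 - 4)**2 = (-159 - 4)**2 = (-163)**2 = 26569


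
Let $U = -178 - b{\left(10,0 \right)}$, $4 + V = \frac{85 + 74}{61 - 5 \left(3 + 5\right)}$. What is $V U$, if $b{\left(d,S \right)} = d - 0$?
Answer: $- \frac{4700}{7} \approx -671.43$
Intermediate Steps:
$V = \frac{25}{7}$ ($V = -4 + \frac{85 + 74}{61 - 5 \left(3 + 5\right)} = -4 + \frac{159}{61 - 40} = -4 + \frac{159}{21} = -4 + 159 \cdot \frac{1}{21} = -4 + \frac{53}{7} = \frac{25}{7} \approx 3.5714$)
$b{\left(d,S \right)} = d$ ($b{\left(d,S \right)} = d + 0 = d$)
$U = -188$ ($U = -178 - 10 = -188$)
$V U = \frac{25}{7} \left(-188\right) = - \frac{4700}{7}$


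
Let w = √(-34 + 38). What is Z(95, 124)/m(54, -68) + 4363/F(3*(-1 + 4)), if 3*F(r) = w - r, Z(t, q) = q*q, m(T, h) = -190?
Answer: -1297271/665 ≈ -1950.8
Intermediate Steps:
Z(t, q) = q²
w = 2 (w = √4 = 2)
F(r) = ⅔ - r/3 (F(r) = (2 - r)/3 = ⅔ - r/3)
Z(95, 124)/m(54, -68) + 4363/F(3*(-1 + 4)) = 124²/(-190) + 4363/(⅔ - (-1 + 4)) = 15376*(-1/190) + 4363/(⅔ - 3) = -7688/95 + 4363/(⅔ - ⅓*9) = -7688/95 + 4363/(⅔ - 3) = -7688/95 + 4363/(-7/3) = -7688/95 + 4363*(-3/7) = -7688/95 - 13089/7 = -1297271/665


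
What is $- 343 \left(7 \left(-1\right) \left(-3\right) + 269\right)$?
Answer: $-99470$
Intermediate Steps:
$- 343 \left(7 \left(-1\right) \left(-3\right) + 269\right) = - 343 \left(\left(-7\right) \left(-3\right) + 269\right) = - 343 \left(21 + 269\right) = \left(-343\right) 290 = -99470$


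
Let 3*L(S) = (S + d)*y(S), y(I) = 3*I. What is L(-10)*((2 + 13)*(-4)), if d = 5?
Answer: -3000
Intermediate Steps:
L(S) = S*(5 + S) (L(S) = ((S + 5)*(3*S))/3 = ((5 + S)*(3*S))/3 = (3*S*(5 + S))/3 = S*(5 + S))
L(-10)*((2 + 13)*(-4)) = (-10*(5 - 10))*((2 + 13)*(-4)) = (-10*(-5))*(15*(-4)) = 50*(-60) = -3000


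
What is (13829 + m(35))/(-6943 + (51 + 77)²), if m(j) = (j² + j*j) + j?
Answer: 5438/3147 ≈ 1.7280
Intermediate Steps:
m(j) = j + 2*j² (m(j) = (j² + j²) + j = 2*j² + j = j + 2*j²)
(13829 + m(35))/(-6943 + (51 + 77)²) = (13829 + 35*(1 + 2*35))/(-6943 + (51 + 77)²) = (13829 + 35*(1 + 70))/(-6943 + 128²) = (13829 + 35*71)/(-6943 + 16384) = (13829 + 2485)/9441 = 16314*(1/9441) = 5438/3147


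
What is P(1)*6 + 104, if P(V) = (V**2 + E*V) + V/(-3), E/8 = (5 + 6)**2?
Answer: 5916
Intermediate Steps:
E = 968 (E = 8*(5 + 6)**2 = 8*11**2 = 8*121 = 968)
P(V) = V**2 + 2903*V/3 (P(V) = (V**2 + 968*V) + V/(-3) = (V**2 + 968*V) + V*(-1/3) = (V**2 + 968*V) - V/3 = V**2 + 2903*V/3)
P(1)*6 + 104 = ((1/3)*1*(2903 + 3*1))*6 + 104 = ((1/3)*1*(2903 + 3))*6 + 104 = ((1/3)*1*2906)*6 + 104 = (2906/3)*6 + 104 = 5812 + 104 = 5916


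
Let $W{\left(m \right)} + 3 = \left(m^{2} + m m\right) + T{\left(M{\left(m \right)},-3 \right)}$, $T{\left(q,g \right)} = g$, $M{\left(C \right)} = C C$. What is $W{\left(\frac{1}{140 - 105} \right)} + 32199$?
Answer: $\frac{39436427}{1225} \approx 32193.0$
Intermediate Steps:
$M{\left(C \right)} = C^{2}$
$W{\left(m \right)} = -6 + 2 m^{2}$ ($W{\left(m \right)} = -3 - \left(3 - m^{2} - m m\right) = -3 + \left(\left(m^{2} + m^{2}\right) - 3\right) = -3 + \left(2 m^{2} - 3\right) = -3 + \left(-3 + 2 m^{2}\right) = -6 + 2 m^{2}$)
$W{\left(\frac{1}{140 - 105} \right)} + 32199 = \left(-6 + 2 \left(\frac{1}{140 - 105}\right)^{2}\right) + 32199 = \left(-6 + 2 \left(\frac{1}{35}\right)^{2}\right) + 32199 = \left(-6 + \frac{2}{1225}\right) + 32199 = - \frac{7348}{1225} + 32199 = \frac{39436427}{1225}$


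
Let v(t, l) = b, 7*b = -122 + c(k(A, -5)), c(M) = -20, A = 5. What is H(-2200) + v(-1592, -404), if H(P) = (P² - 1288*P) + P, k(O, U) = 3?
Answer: 53699658/7 ≈ 7.6714e+6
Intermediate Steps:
b = -142/7 (b = (-122 - 20)/7 = (⅐)*(-142) = -142/7 ≈ -20.286)
H(P) = P² - 1287*P
v(t, l) = -142/7
H(-2200) + v(-1592, -404) = -2200*(-1287 - 2200) - 142/7 = -2200*(-3487) - 142/7 = 7671400 - 142/7 = 53699658/7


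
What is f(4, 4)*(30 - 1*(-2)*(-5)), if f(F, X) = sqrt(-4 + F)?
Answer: 0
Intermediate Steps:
f(4, 4)*(30 - 1*(-2)*(-5)) = sqrt(-4 + 4)*(30 - 1*(-2)*(-5)) = sqrt(0)*(30 + 2*(-5)) = 0*(30 - 10) = 0*20 = 0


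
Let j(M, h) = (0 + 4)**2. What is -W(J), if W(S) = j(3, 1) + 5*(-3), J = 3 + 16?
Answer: -1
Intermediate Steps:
j(M, h) = 16 (j(M, h) = 4**2 = 16)
J = 19
W(S) = 1 (W(S) = 16 + 5*(-3) = 16 - 15 = 1)
-W(J) = -1*1 = -1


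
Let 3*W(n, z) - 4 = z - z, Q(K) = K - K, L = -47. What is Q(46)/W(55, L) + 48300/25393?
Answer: 48300/25393 ≈ 1.9021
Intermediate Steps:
Q(K) = 0
W(n, z) = 4/3 (W(n, z) = 4/3 + (z - z)/3 = 4/3 + (⅓)*0 = 4/3 + 0 = 4/3)
Q(46)/W(55, L) + 48300/25393 = 0/(4/3) + 48300/25393 = 0*(¾) + 48300*(1/25393) = 0 + 48300/25393 = 48300/25393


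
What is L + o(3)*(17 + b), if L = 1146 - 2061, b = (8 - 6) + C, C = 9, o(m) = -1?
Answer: -943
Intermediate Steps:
b = 11 (b = (8 - 6) + 9 = 2 + 9 = 11)
L = -915
L + o(3)*(17 + b) = -915 - (17 + 11) = -915 - 1*28 = -915 - 28 = -943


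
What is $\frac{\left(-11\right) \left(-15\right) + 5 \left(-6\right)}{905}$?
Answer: $\frac{27}{181} \approx 0.14917$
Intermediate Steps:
$\frac{\left(-11\right) \left(-15\right) + 5 \left(-6\right)}{905} = \left(165 - 30\right) \frac{1}{905} = 135 \cdot \frac{1}{905} = \frac{27}{181}$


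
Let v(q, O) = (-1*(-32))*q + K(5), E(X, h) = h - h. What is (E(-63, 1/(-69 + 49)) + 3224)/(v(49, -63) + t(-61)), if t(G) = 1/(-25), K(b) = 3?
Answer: 40300/19637 ≈ 2.0522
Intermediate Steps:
E(X, h) = 0
v(q, O) = 3 + 32*q (v(q, O) = (-1*(-32))*q + 3 = 32*q + 3 = 3 + 32*q)
t(G) = -1/25
(E(-63, 1/(-69 + 49)) + 3224)/(v(49, -63) + t(-61)) = (0 + 3224)/((3 + 32*49) - 1/25) = 3224/((3 + 1568) - 1/25) = 3224/(1571 - 1/25) = 3224/(39274/25) = 3224*(25/39274) = 40300/19637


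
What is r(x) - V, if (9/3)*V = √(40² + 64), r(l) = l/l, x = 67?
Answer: 1 - 8*√26/3 ≈ -12.597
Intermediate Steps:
r(l) = 1
V = 8*√26/3 (V = √(40² + 64)/3 = √(1600 + 64)/3 = √1664/3 = (8*√26)/3 = 8*√26/3 ≈ 13.597)
r(x) - V = 1 - 8*√26/3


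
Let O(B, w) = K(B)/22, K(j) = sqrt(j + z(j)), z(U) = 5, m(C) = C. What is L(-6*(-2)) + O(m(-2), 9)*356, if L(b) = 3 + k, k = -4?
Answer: -1 + 178*sqrt(3)/11 ≈ 27.028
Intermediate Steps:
K(j) = sqrt(5 + j) (K(j) = sqrt(j + 5) = sqrt(5 + j))
O(B, w) = sqrt(5 + B)/22
L(b) = -1 (L(b) = 3 - 4 = -1)
L(-6*(-2)) + O(m(-2), 9)*356 = -1 + (sqrt(5 - 2)/22)*356 = -1 + (sqrt(3)/22)*356 = -1 + 178*sqrt(3)/11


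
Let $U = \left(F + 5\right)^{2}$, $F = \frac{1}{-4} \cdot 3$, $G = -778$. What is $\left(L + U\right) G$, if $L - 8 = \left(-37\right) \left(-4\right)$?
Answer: $- \frac{1083365}{8} \approx -1.3542 \cdot 10^{5}$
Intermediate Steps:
$F = - \frac{3}{4}$ ($F = \left(- \frac{1}{4}\right) 3 = - \frac{3}{4} \approx -0.75$)
$L = 156$ ($L = 8 - -148 = 8 + 148 = 156$)
$U = \frac{289}{16}$ ($U = \left(- \frac{3}{4} + 5\right)^{2} = \left(\frac{17}{4}\right)^{2} = \frac{289}{16} \approx 18.063$)
$\left(L + U\right) G = \left(156 + \frac{289}{16}\right) \left(-778\right) = \frac{2785}{16} \left(-778\right) = - \frac{1083365}{8}$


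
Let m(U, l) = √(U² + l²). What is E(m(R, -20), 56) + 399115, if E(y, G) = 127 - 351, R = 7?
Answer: 398891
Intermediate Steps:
E(y, G) = -224
E(m(R, -20), 56) + 399115 = -224 + 399115 = 398891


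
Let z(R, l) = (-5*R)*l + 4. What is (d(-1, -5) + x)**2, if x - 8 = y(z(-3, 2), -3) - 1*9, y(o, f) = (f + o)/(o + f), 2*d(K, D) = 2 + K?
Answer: 1/4 ≈ 0.25000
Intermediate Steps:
d(K, D) = 1 + K/2 (d(K, D) = (2 + K)/2 = 1 + K/2)
z(R, l) = 4 - 5*R*l (z(R, l) = -5*R*l + 4 = 4 - 5*R*l)
y(o, f) = 1 (y(o, f) = (f + o)/(f + o) = 1)
x = 0 (x = 8 + (1 - 1*9) = 8 + (1 - 9) = 8 - 8 = 0)
(d(-1, -5) + x)**2 = ((1 + (1/2)*(-1)) + 0)**2 = ((1 - 1/2) + 0)**2 = (1/2 + 0)**2 = (1/2)**2 = 1/4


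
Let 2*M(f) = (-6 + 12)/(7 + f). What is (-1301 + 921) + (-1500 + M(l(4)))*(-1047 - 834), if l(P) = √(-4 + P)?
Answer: 19742197/7 ≈ 2.8203e+6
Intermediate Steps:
M(f) = 3/(7 + f) (M(f) = ((-6 + 12)/(7 + f))/2 = (6/(7 + f))/2 = 3/(7 + f))
(-1301 + 921) + (-1500 + M(l(4)))*(-1047 - 834) = (-1301 + 921) + (-1500 + 3/(7 + √(-4 + 4)))*(-1047 - 834) = -380 + (-1500 + 3/(7 + √0))*(-1881) = -380 + (-1500 + 3/(7 + 0))*(-1881) = -380 + (-1500 + 3/7)*(-1881) = -380 - 10497/7*(-1881) = -380 + 19744857/7 = 19742197/7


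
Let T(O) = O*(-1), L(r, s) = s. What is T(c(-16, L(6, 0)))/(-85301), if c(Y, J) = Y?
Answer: -16/85301 ≈ -0.00018757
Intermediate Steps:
T(O) = -O
T(c(-16, L(6, 0)))/(-85301) = -1*(-16)/(-85301) = 16*(-1/85301) = -16/85301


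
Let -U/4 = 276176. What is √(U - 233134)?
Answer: I*√1337838 ≈ 1156.6*I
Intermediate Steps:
U = -1104704 (U = -4*276176 = -1104704)
√(U - 233134) = √(-1104704 - 233134) = √(-1337838) = I*√1337838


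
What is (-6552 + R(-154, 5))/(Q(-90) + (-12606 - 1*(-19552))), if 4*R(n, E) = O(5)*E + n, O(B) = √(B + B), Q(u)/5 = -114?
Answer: -13181/12752 + 5*√10/25504 ≈ -1.0330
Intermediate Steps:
Q(u) = -570 (Q(u) = 5*(-114) = -570)
O(B) = √2*√B (O(B) = √(2*B) = √2*√B)
R(n, E) = n/4 + E*√10/4 (R(n, E) = ((√2*√5)*E + n)/4 = (√10*E + n)/4 = (E*√10 + n)/4 = (n + E*√10)/4 = n/4 + E*√10/4)
(-6552 + R(-154, 5))/(Q(-90) + (-12606 - 1*(-19552))) = (-6552 + ((¼)*(-154) + (¼)*5*√10))/(-570 + (-12606 - 1*(-19552))) = (-6552 + (-77/2 + 5*√10/4))/(-570 + (-12606 + 19552)) = (-13181/2 + 5*√10/4)/(-570 + 6946) = (-13181/2 + 5*√10/4)/6376 = (-13181/2 + 5*√10/4)*(1/6376) = -13181/12752 + 5*√10/25504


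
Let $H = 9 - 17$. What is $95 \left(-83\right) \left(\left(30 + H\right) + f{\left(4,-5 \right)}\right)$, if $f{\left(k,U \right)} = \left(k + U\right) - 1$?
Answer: $-157700$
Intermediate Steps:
$f{\left(k,U \right)} = -1 + U + k$ ($f{\left(k,U \right)} = \left(U + k\right) - 1 = -1 + U + k$)
$H = -8$ ($H = 9 - 17 = -8$)
$95 \left(-83\right) \left(\left(30 + H\right) + f{\left(4,-5 \right)}\right) = 95 \left(-83\right) \left(\left(30 - 8\right) - 2\right) = - 7885 \left(22 - 2\right) = \left(-7885\right) 20 = -157700$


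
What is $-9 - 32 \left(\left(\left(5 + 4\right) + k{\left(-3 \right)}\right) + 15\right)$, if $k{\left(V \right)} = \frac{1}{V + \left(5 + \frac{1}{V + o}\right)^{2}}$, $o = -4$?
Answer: $- \frac{785561}{1009} \approx -778.55$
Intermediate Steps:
$k{\left(V \right)} = \frac{1}{V + \left(5 + \frac{1}{-4 + V}\right)^{2}}$ ($k{\left(V \right)} = \frac{1}{V + \left(5 + \frac{1}{V - 4}\right)^{2}} = \frac{1}{V + \left(5 + \frac{1}{-4 + V}\right)^{2}}$)
$-9 - 32 \left(\left(\left(5 + 4\right) + k{\left(-3 \right)}\right) + 15\right) = -9 - 32 \left(\left(\left(5 + 4\right) + \frac{\left(-4 - 3\right)^{2}}{\left(-19 + 5 \left(-3\right)\right)^{2} - 3 \left(-4 - 3\right)^{2}}\right) + 15\right) = -9 - 32 \left(\left(9 + \frac{\left(-7\right)^{2}}{\left(-19 - 15\right)^{2} - 3 \left(-7\right)^{2}}\right) + 15\right) = -9 - 32 \left(\left(9 + \frac{49}{\left(-34\right)^{2} - 147}\right) + 15\right) = -9 - 32 \left(\left(9 + \frac{49}{1156 - 147}\right) + 15\right) = -9 - 32 \left(\left(9 + \frac{49}{1009}\right) + 15\right) = -9 - 32 \left(\frac{9130}{1009} + 15\right) = -9 - \frac{776480}{1009} = - \frac{785561}{1009}$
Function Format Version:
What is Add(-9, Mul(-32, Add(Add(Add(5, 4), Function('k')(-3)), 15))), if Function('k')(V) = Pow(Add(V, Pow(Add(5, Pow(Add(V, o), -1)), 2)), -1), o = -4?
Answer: Rational(-785561, 1009) ≈ -778.55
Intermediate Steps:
Function('k')(V) = Pow(Add(V, Pow(Add(5, Pow(Add(-4, V), -1)), 2)), -1) (Function('k')(V) = Pow(Add(V, Pow(Add(5, Pow(Add(V, -4), -1)), 2)), -1) = Pow(Add(V, Pow(Add(5, Pow(Add(-4, V), -1)), 2)), -1))
Add(-9, Mul(-32, Add(Add(Add(5, 4), Function('k')(-3)), 15))) = Add(-9, Mul(-32, Add(Add(Add(5, 4), Mul(Pow(Add(-4, -3), 2), Pow(Add(Pow(Add(-19, Mul(5, -3)), 2), Mul(-3, Pow(Add(-4, -3), 2))), -1))), 15))) = Add(-9, Mul(-32, Add(Add(9, Mul(Pow(-7, 2), Pow(Add(Pow(Add(-19, -15), 2), Mul(-3, Pow(-7, 2))), -1))), 15))) = Add(-9, Mul(-32, Add(Add(9, Mul(49, Pow(Add(Pow(-34, 2), Mul(-3, 49)), -1))), 15))) = Add(-9, Mul(-32, Add(Add(9, Mul(49, Pow(Add(1156, -147), -1))), 15))) = Add(-9, Mul(-32, Add(Add(9, Mul(49, Pow(1009, -1))), 15))) = Add(-9, Mul(-32, Add(Add(9, Mul(49, Rational(1, 1009))), 15))) = Add(-9, Mul(-32, Add(Add(9, Rational(49, 1009)), 15))) = Add(-9, Mul(-32, Add(Rational(9130, 1009), 15))) = Add(-9, Mul(-32, Rational(24265, 1009))) = Add(-9, Rational(-776480, 1009)) = Rational(-785561, 1009)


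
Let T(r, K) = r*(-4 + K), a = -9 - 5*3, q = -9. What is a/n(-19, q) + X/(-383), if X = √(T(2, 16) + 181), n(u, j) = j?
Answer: 8/3 - √205/383 ≈ 2.6293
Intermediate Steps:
a = -24 (a = -9 - 15 = -24)
X = √205 (X = √(2*(-4 + 16) + 181) = √(2*12 + 181) = √(24 + 181) = √205 ≈ 14.318)
a/n(-19, q) + X/(-383) = -24/(-9) + √205/(-383) = -24*(-⅑) + √205*(-1/383) = 8/3 - √205/383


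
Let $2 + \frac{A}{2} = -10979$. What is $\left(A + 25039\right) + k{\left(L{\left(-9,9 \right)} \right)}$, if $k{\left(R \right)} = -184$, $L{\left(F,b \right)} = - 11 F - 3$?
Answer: $2893$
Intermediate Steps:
$L{\left(F,b \right)} = -3 - 11 F$
$A = -21962$ ($A = -4 + 2 \left(-10979\right) = -4 - 21958 = -21962$)
$\left(A + 25039\right) + k{\left(L{\left(-9,9 \right)} \right)} = \left(-21962 + 25039\right) - 184 = 3077 - 184 = 2893$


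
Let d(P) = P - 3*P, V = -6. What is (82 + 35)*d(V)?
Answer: 1404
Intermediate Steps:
d(P) = -2*P
(82 + 35)*d(V) = (82 + 35)*(-2*(-6)) = 117*12 = 1404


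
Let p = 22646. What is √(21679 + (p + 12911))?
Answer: 2*√14309 ≈ 239.24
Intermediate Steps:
√(21679 + (p + 12911)) = √(21679 + (22646 + 12911)) = √(21679 + 35557) = √57236 = 2*√14309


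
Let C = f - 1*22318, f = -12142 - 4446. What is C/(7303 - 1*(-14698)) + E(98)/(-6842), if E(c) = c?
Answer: -2738275/1536029 ≈ -1.7827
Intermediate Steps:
f = -16588
C = -38906 (C = -16588 - 1*22318 = -16588 - 22318 = -38906)
C/(7303 - 1*(-14698)) + E(98)/(-6842) = -38906/(7303 - 1*(-14698)) + 98/(-6842) = -38906/(7303 + 14698) + 98*(-1/6842) = -38906/22001 - 49/3421 = -38906*1/22001 - 49/3421 = -794/449 - 49/3421 = -2738275/1536029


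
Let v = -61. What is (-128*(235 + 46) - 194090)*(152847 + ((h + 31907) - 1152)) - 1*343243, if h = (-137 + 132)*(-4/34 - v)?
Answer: -716880136553/17 ≈ -4.2169e+10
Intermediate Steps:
h = -5175/17 (h = (-137 + 132)*(-4/34 - 1*(-61)) = -5*(-4*1/34 + 61) = -5*(-2/17 + 61) = -5*1035/17 = -5175/17 ≈ -304.41)
(-128*(235 + 46) - 194090)*(152847 + ((h + 31907) - 1152)) - 1*343243 = (-128*(235 + 46) - 194090)*(152847 + ((-5175/17 + 31907) - 1152)) - 1*343243 = (-128*281 - 194090)*(152847 + (537244/17 - 1152)) - 343243 = (-35968 - 194090)*(152847 + 517660/17) - 343243 = -230058*3116059/17 - 343243 = -716874301422/17 - 343243 = -716880136553/17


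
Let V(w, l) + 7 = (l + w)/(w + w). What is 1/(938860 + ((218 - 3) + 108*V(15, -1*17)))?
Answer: 5/4691559 ≈ 1.0657e-6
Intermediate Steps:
V(w, l) = -7 + (l + w)/(2*w) (V(w, l) = -7 + (l + w)/(w + w) = -7 + (l + w)/((2*w)) = -7 + (l + w)*(1/(2*w)) = -7 + (l + w)/(2*w))
1/(938860 + ((218 - 3) + 108*V(15, -1*17))) = 1/(938860 + ((218 - 3) + 108*((½)*(-1*17 - 13*15)/15))) = 1/(938860 + (215 + 108*((½)*(1/15)*(-17 - 195)))) = 1/(938860 + (215 + 108*((½)*(1/15)*(-212)))) = 1/(938860 + (215 + 108*(-106/15))) = 1/(938860 + (215 - 3816/5)) = 1/(938860 - 2741/5) = 1/(4691559/5) = 5/4691559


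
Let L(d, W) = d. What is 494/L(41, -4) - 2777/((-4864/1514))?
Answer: 87391157/99712 ≈ 876.44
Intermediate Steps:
494/L(41, -4) - 2777/((-4864/1514)) = 494/41 - 2777/((-4864/1514)) = 494*(1/41) - 2777/((-4864*1/1514)) = 494/41 - 2777/(-2432/757) = 494/41 - 2777*(-757/2432) = 494/41 + 2102189/2432 = 87391157/99712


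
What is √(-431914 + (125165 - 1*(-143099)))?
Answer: 5*I*√6546 ≈ 404.54*I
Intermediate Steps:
√(-431914 + (125165 - 1*(-143099))) = √(-431914 + (125165 + 143099)) = √(-431914 + 268264) = √(-163650) = 5*I*√6546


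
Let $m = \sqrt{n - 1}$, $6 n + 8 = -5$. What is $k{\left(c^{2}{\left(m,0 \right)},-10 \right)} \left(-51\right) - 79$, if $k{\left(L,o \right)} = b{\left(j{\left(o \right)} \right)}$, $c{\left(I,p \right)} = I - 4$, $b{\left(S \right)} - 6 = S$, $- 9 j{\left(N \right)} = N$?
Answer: $- \frac{1325}{3} \approx -441.67$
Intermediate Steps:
$n = - \frac{13}{6}$ ($n = - \frac{4}{3} + \frac{1}{6} \left(-5\right) = - \frac{4}{3} - \frac{5}{6} = - \frac{13}{6} \approx -2.1667$)
$j{\left(N \right)} = - \frac{N}{9}$
$m = \frac{i \sqrt{114}}{6}$ ($m = \sqrt{- \frac{13}{6} - 1} = \sqrt{- \frac{19}{6}} = \frac{i \sqrt{114}}{6} \approx 1.7795 i$)
$b{\left(S \right)} = 6 + S$
$c{\left(I,p \right)} = -4 + I$
$k{\left(L,o \right)} = 6 - \frac{o}{9}$
$k{\left(c^{2}{\left(m,0 \right)},-10 \right)} \left(-51\right) - 79 = \left(6 - - \frac{10}{9}\right) \left(-51\right) - 79 = \left(6 + \frac{10}{9}\right) \left(-51\right) - 79 = \frac{64}{9} \left(-51\right) - 79 = - \frac{1088}{3} - 79 = - \frac{1325}{3}$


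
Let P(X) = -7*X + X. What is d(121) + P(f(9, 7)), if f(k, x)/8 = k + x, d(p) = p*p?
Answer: 13873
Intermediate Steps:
d(p) = p²
f(k, x) = 8*k + 8*x (f(k, x) = 8*(k + x) = 8*k + 8*x)
P(X) = -6*X
d(121) + P(f(9, 7)) = 121² - 6*(8*9 + 8*7) = 14641 - 6*(72 + 56) = 14641 - 6*128 = 14641 - 768 = 13873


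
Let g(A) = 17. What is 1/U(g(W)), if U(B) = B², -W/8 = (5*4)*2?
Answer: 1/289 ≈ 0.0034602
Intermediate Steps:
W = -320 (W = -8*5*4*2 = -160*2 = -8*40 = -320)
1/U(g(W)) = 1/(17²) = 1/289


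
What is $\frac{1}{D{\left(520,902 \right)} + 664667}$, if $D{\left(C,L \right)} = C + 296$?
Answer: $\frac{1}{665483} \approx 1.5027 \cdot 10^{-6}$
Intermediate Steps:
$D{\left(C,L \right)} = 296 + C$
$\frac{1}{D{\left(520,902 \right)} + 664667} = \frac{1}{\left(296 + 520\right) + 664667} = \frac{1}{816 + 664667} = \frac{1}{665483}$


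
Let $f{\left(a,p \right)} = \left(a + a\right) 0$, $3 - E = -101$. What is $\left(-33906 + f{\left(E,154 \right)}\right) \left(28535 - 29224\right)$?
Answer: $23361234$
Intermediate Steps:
$E = 104$ ($E = 3 - -101 = 3 + 101 = 104$)
$f{\left(a,p \right)} = 0$ ($f{\left(a,p \right)} = 2 a 0 = 0$)
$\left(-33906 + f{\left(E,154 \right)}\right) \left(28535 - 29224\right) = \left(-33906 + 0\right) \left(28535 - 29224\right) = \left(-33906\right) \left(-689\right) = 23361234$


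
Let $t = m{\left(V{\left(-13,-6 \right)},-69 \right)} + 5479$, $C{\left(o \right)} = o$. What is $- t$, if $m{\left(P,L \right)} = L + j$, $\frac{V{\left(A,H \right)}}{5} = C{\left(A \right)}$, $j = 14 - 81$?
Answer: $-5343$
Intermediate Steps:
$j = -67$
$V{\left(A,H \right)} = 5 A$
$m{\left(P,L \right)} = -67 + L$ ($m{\left(P,L \right)} = L - 67 = -67 + L$)
$t = 5343$ ($t = \left(-67 - 69\right) + 5479 = -136 + 5479 = 5343$)
$- t = \left(-1\right) 5343 = -5343$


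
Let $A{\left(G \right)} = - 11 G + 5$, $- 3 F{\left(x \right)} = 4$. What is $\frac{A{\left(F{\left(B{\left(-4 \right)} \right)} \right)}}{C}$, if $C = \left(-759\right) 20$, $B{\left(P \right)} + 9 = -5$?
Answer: $- \frac{59}{45540} \approx -0.0012956$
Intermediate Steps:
$B{\left(P \right)} = -14$ ($B{\left(P \right)} = -9 - 5 = -14$)
$C = -15180$
$F{\left(x \right)} = - \frac{4}{3}$ ($F{\left(x \right)} = \left(- \frac{1}{3}\right) 4 = - \frac{4}{3}$)
$A{\left(G \right)} = 5 - 11 G$
$\frac{A{\left(F{\left(B{\left(-4 \right)} \right)} \right)}}{C} = \frac{5 - - \frac{44}{3}}{-15180} = \left(5 + \frac{44}{3}\right) \left(- \frac{1}{15180}\right) = \frac{59}{3} \left(- \frac{1}{15180}\right) = - \frac{59}{45540}$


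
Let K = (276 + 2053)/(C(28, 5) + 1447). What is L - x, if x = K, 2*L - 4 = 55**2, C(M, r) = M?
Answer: 4463117/2950 ≈ 1512.9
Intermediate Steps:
L = 3029/2 (L = 2 + (1/2)*55**2 = 2 + (1/2)*3025 = 2 + 3025/2 = 3029/2 ≈ 1514.5)
K = 2329/1475 (K = (276 + 2053)/(28 + 1447) = 2329/1475 ≈ 1.5790)
x = 2329/1475 ≈ 1.5790
L - x = 3029/2 - 1*2329/1475 = 3029/2 - 2329/1475 = 4463117/2950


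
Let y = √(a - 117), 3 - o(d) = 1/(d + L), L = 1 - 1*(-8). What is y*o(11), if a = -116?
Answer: 59*I*√233/20 ≈ 45.03*I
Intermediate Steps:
L = 9 (L = 1 + 8 = 9)
o(d) = 3 - 1/(9 + d) (o(d) = 3 - 1/(d + 9) = 3 - 1/(9 + d))
y = I*√233 (y = √(-116 - 117) = √(-233) = I*√233 ≈ 15.264*I)
y*o(11) = (I*√233)*((26 + 3*11)/(9 + 11)) = (I*√233)*((26 + 33)/20) = (I*√233)*((1/20)*59) = (I*√233)*(59/20) = 59*I*√233/20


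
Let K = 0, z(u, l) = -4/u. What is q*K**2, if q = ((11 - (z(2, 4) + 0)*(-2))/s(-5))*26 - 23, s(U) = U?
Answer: 0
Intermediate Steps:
q = -297/5 (q = ((11 - (-4/2 + 0)*(-2))/(-5))*26 - 23 = ((11 - (-4*1/2 + 0)*(-2))*(-1/5))*26 - 23 = ((11 - (-2 + 0)*(-2))*(-1/5))*26 - 23 = ((11 - (-2)*(-2))*(-1/5))*26 - 23 = ((11 - 1*4)*(-1/5))*26 - 23 = ((11 - 4)*(-1/5))*26 - 23 = (7*(-1/5))*26 - 23 = -7/5*26 - 23 = -182/5 - 23 = -297/5 ≈ -59.400)
q*K**2 = -297/5*0**2 = -297/5*0 = 0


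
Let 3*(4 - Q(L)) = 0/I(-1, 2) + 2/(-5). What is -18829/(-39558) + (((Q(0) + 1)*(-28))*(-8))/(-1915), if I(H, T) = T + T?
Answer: -2481287/19935150 ≈ -0.12447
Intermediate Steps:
I(H, T) = 2*T
Q(L) = 62/15 (Q(L) = 4 - (0/((2*2)) + 2/(-5))/3 = 4 - (0/4 + 2*(-⅕))/3 = 4 - (0*(¼) - ⅖)/3 = 4 - (0 - ⅖)/3 = 4 - ⅓*(-⅖) = 4 + 2/15 = 62/15)
-18829/(-39558) + (((Q(0) + 1)*(-28))*(-8))/(-1915) = -18829/(-39558) + (((62/15 + 1)*(-28))*(-8))/(-1915) = -18829*(-1/39558) + (((77/15)*(-28))*(-8))*(-1/1915) = 991/2082 - 2156/15*(-8)*(-1/1915) = 991/2082 + (17248/15)*(-1/1915) = 991/2082 - 17248/28725 = -2481287/19935150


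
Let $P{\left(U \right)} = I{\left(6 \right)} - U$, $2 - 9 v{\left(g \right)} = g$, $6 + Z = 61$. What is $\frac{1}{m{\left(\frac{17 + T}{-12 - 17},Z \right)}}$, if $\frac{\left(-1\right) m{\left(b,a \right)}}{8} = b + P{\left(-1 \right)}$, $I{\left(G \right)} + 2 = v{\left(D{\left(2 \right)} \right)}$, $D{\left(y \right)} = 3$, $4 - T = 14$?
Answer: $\frac{261}{2824} \approx 0.092422$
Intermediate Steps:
$T = -10$ ($T = 4 - 14 = -10$)
$Z = 55$ ($Z = -6 + 61 = 55$)
$v{\left(g \right)} = \frac{2}{9} - \frac{g}{9}$
$I{\left(G \right)} = - \frac{19}{9}$ ($I{\left(G \right)} = -2 + \left(\frac{2}{9} - \frac{1}{3}\right) = -2 - \frac{1}{9} = - \frac{19}{9}$)
$P{\left(U \right)} = - \frac{19}{9} - U$
$m{\left(b,a \right)} = \frac{80}{9} - 8 b$ ($m{\left(b,a \right)} = - 8 \left(b - \frac{10}{9}\right) = - 8 \left(- \frac{10}{9} + b\right) = \frac{80}{9} - 8 b$)
$\frac{1}{m{\left(\frac{17 + T}{-12 - 17},Z \right)}} = \frac{1}{\frac{80}{9} - 8 \frac{17 - 10}{-12 - 17}} = \frac{1}{\frac{80}{9} - 8 \frac{7}{-29}} = \frac{1}{\frac{80}{9} - 8 \cdot 7 \left(- \frac{1}{29}\right)} = \frac{1}{\frac{80}{9} - - \frac{56}{29}} = \frac{1}{\frac{80}{9} + \frac{56}{29}} = \frac{1}{\frac{2824}{261}} = \frac{261}{2824}$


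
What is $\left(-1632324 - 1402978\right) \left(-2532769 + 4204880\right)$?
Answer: $-5075361862522$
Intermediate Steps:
$\left(-1632324 - 1402978\right) \left(-2532769 + 4204880\right) = \left(-3035302\right) 1672111 = -5075361862522$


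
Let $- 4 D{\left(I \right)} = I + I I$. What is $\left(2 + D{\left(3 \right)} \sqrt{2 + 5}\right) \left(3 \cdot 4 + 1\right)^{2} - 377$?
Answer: $-39 - 507 \sqrt{7} \approx -1380.4$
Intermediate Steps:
$D{\left(I \right)} = - \frac{I}{4} - \frac{I^{2}}{4}$ ($D{\left(I \right)} = - \frac{I + I I}{4} = - \frac{I + I^{2}}{4} = - \frac{I}{4} - \frac{I^{2}}{4}$)
$\left(2 + D{\left(3 \right)} \sqrt{2 + 5}\right) \left(3 \cdot 4 + 1\right)^{2} - 377 = \left(2 + \left(- \frac{1}{4}\right) 3 \left(1 + 3\right) \sqrt{2 + 5}\right) \left(3 \cdot 4 + 1\right)^{2} - 377 = \left(2 + \left(- \frac{1}{4}\right) 3 \cdot 4 \sqrt{7}\right) \left(12 + 1\right)^{2} - 377 = \left(2 - 3 \sqrt{7}\right) 13^{2} - 377 = \left(2 - 3 \sqrt{7}\right) 169 - 377 = \left(338 - 507 \sqrt{7}\right) - 377 = -39 - 507 \sqrt{7}$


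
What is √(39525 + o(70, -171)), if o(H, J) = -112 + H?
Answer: 3*√4387 ≈ 198.70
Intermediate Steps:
√(39525 + o(70, -171)) = √(39525 + (-112 + 70)) = √(39525 - 42) = √39483 = 3*√4387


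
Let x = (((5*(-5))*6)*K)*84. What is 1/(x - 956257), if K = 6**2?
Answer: -1/1409857 ≈ -7.0929e-7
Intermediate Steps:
K = 36
x = -453600 (x = (((5*(-5))*6)*36)*84 = (-25*6*36)*84 = -150*36*84 = -5400*84 = -453600)
1/(x - 956257) = 1/(-453600 - 956257) = 1/(-1409857) = -1/1409857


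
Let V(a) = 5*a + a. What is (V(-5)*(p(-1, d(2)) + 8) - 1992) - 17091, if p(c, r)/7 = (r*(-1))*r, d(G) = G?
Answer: -18483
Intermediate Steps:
V(a) = 6*a
p(c, r) = -7*r² (p(c, r) = 7*((r*(-1))*r) = 7*((-r)*r) = 7*(-r²) = -7*r²)
(V(-5)*(p(-1, d(2)) + 8) - 1992) - 17091 = ((6*(-5))*(-7*2² + 8) - 1992) - 17091 = (-30*(-7*4 + 8) - 1992) - 17091 = (-30*(-28 + 8) - 1992) - 17091 = (-30*(-20) - 1992) - 17091 = (600 - 1992) - 17091 = -1392 - 17091 = -18483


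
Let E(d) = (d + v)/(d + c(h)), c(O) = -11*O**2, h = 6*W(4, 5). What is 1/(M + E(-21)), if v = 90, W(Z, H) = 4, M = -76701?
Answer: -2119/162529442 ≈ -1.3038e-5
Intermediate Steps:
h = 24 (h = 6*4 = 24)
E(d) = (90 + d)/(-6336 + d) (E(d) = (d + 90)/(d - 11*24**2) = (90 + d)/(d - 11*576) = (90 + d)/(d - 6336) = (90 + d)/(-6336 + d))
1/(M + E(-21)) = 1/(-76701 + (90 - 21)/(-6336 - 21)) = 1/(-76701 + 69/(-6357)) = 1/(-76701 - 1/6357*69) = 1/(-76701 - 23/2119) = 1/(-162529442/2119) = -2119/162529442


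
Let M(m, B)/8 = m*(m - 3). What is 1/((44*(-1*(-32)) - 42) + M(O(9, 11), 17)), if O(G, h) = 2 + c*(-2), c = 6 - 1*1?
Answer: 1/2070 ≈ 0.00048309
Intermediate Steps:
c = 5 (c = 6 - 1 = 5)
O(G, h) = -8 (O(G, h) = 2 + 5*(-2) = 2 - 10 = -8)
M(m, B) = 8*m*(-3 + m) (M(m, B) = 8*(m*(m - 3)) = 8*(m*(-3 + m)) = 8*m*(-3 + m))
1/((44*(-1*(-32)) - 42) + M(O(9, 11), 17)) = 1/((44*(-1*(-32)) - 42) + 8*(-8)*(-3 - 8)) = 1/((44*32 - 42) + 8*(-8)*(-11)) = 1/((1408 - 42) + 704) = 1/(1366 + 704) = 1/2070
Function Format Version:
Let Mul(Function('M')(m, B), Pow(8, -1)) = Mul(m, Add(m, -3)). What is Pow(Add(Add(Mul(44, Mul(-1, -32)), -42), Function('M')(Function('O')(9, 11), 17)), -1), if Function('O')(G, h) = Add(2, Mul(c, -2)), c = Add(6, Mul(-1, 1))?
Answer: Rational(1, 2070) ≈ 0.00048309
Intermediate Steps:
c = 5 (c = Add(6, -1) = 5)
Function('O')(G, h) = -8 (Function('O')(G, h) = Add(2, Mul(5, -2)) = Add(2, -10) = -8)
Function('M')(m, B) = Mul(8, m, Add(-3, m)) (Function('M')(m, B) = Mul(8, Mul(m, Add(m, -3))) = Mul(8, Mul(m, Add(-3, m))) = Mul(8, m, Add(-3, m)))
Pow(Add(Add(Mul(44, Mul(-1, -32)), -42), Function('M')(Function('O')(9, 11), 17)), -1) = Pow(Add(Add(Mul(44, Mul(-1, -32)), -42), Mul(8, -8, Add(-3, -8))), -1) = Pow(Add(Add(Mul(44, 32), -42), Mul(8, -8, -11)), -1) = Pow(Add(Add(1408, -42), 704), -1) = Pow(Add(1366, 704), -1) = Pow(2070, -1) = Rational(1, 2070)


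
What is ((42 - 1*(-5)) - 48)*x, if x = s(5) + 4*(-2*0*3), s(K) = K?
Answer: -5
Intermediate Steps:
x = 5 (x = 5 + 4*(-2*0*3) = 5 + 4*(0*3) = 5 + 4*0 = 5 + 0 = 5)
((42 - 1*(-5)) - 48)*x = ((42 - 1*(-5)) - 48)*5 = ((42 + 5) - 48)*5 = (47 - 48)*5 = -1*5 = -5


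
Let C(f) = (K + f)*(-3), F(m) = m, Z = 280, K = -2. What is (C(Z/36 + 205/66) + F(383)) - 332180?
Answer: -21900361/66 ≈ -3.3182e+5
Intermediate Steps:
C(f) = 6 - 3*f (C(f) = (-2 + f)*(-3) = 6 - 3*f)
(C(Z/36 + 205/66) + F(383)) - 332180 = ((6 - 3*(280/36 + 205/66)) + 383) - 332180 = ((6 - 3*(280*(1/36) + 205*(1/66))) + 383) - 332180 = ((6 - 3*(70/9 + 205/66)) + 383) - 332180 = ((6 - 3*2155/198) + 383) - 332180 = ((6 - 2155/66) + 383) - 332180 = (-1759/66 + 383) - 332180 = 23519/66 - 332180 = -21900361/66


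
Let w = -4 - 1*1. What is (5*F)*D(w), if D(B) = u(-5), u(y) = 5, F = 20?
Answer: 500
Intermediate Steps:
w = -5 (w = -4 - 1 = -5)
D(B) = 5
(5*F)*D(w) = (5*20)*5 = 100*5 = 500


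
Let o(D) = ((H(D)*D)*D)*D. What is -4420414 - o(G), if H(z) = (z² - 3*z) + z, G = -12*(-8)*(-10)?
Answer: 817071386299586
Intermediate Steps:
G = -960 (G = 96*(-10) = -960)
H(z) = z² - 2*z
o(D) = D⁴*(-2 + D) (o(D) = (((D*(-2 + D))*D)*D)*D = ((D²*(-2 + D))*D)*D = (D³*(-2 + D))*D = D⁴*(-2 + D))
-4420414 - o(G) = -4420414 - (-960)⁴*(-2 - 960) = -4420414 - 849346560000*(-962) = -4420414 - 1*(-817071390720000) = -4420414 + 817071390720000 = 817071386299586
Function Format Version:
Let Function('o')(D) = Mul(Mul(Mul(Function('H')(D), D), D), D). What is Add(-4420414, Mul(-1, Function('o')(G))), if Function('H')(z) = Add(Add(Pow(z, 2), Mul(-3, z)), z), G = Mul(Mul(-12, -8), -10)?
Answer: 817071386299586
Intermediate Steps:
G = -960 (G = Mul(96, -10) = -960)
Function('H')(z) = Add(Pow(z, 2), Mul(-2, z))
Function('o')(D) = Mul(Pow(D, 4), Add(-2, D)) (Function('o')(D) = Mul(Mul(Mul(Mul(D, Add(-2, D)), D), D), D) = Mul(Mul(Mul(Pow(D, 2), Add(-2, D)), D), D) = Mul(Mul(Pow(D, 3), Add(-2, D)), D) = Mul(Pow(D, 4), Add(-2, D)))
Add(-4420414, Mul(-1, Function('o')(G))) = Add(-4420414, Mul(-1, Mul(Pow(-960, 4), Add(-2, -960)))) = Add(-4420414, Mul(-1, Mul(849346560000, -962))) = Add(-4420414, Mul(-1, -817071390720000)) = Add(-4420414, 817071390720000) = 817071386299586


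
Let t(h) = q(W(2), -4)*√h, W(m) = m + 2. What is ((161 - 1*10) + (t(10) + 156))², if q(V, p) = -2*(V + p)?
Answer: 94249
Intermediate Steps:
W(m) = 2 + m
q(V, p) = -2*V - 2*p
t(h) = 0 (t(h) = (-2*(2 + 2) - 2*(-4))*√h = (-2*4 + 8)*√h = (-8 + 8)*√h = 0*√h = 0)
((161 - 1*10) + (t(10) + 156))² = ((161 - 1*10) + (0 + 156))² = ((161 - 10) + 156)² = (151 + 156)² = 307² = 94249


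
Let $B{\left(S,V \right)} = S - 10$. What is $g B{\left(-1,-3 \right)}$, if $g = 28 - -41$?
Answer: $-759$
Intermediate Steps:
$B{\left(S,V \right)} = -10 + S$
$g = 69$ ($g = 28 + 41 = 69$)
$g B{\left(-1,-3 \right)} = 69 \left(-10 - 1\right) = 69 \left(-11\right) = -759$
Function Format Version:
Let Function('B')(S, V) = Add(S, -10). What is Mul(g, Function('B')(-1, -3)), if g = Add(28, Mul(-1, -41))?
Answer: -759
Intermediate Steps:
Function('B')(S, V) = Add(-10, S)
g = 69 (g = Add(28, 41) = 69)
Mul(g, Function('B')(-1, -3)) = Mul(69, Add(-10, -1)) = Mul(69, -11) = -759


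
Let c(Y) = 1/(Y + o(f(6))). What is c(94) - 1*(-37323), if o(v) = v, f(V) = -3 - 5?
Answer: 3209779/86 ≈ 37323.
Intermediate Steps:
f(V) = -8
c(Y) = 1/(-8 + Y) (c(Y) = 1/(Y - 8) = 1/(-8 + Y))
c(94) - 1*(-37323) = 1/(-8 + 94) - 1*(-37323) = 1/86 + 37323 = 3209779/86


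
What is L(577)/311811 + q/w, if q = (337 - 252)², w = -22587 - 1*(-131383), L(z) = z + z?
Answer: 2378385059/33923789556 ≈ 0.070110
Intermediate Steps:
L(z) = 2*z
w = 108796 (w = -22587 + 131383 = 108796)
q = 7225 (q = 85² = 7225)
L(577)/311811 + q/w = (2*577)/311811 + 7225/108796 = 1154*(1/311811) + 7225*(1/108796) = 1154/311811 + 7225/108796 = 2378385059/33923789556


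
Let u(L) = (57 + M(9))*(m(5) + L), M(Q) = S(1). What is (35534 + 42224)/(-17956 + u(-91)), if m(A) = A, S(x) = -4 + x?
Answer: -38879/11300 ≈ -3.4406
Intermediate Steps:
M(Q) = -3 (M(Q) = -4 + 1 = -3)
u(L) = 270 + 54*L (u(L) = (57 - 3)*(5 + L) = 54*(5 + L) = 270 + 54*L)
(35534 + 42224)/(-17956 + u(-91)) = (35534 + 42224)/(-17956 + (270 + 54*(-91))) = 77758/(-17956 + (270 - 4914)) = 77758/(-17956 - 4644) = 77758/(-22600) = 77758*(-1/22600) = -38879/11300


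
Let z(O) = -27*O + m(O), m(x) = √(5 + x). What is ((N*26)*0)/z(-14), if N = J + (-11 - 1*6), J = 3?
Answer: 0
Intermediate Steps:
N = -14 (N = 3 + (-11 - 1*6) = 3 + (-11 - 6) = 3 - 17 = -14)
z(O) = √(5 + O) - 27*O (z(O) = -27*O + √(5 + O) = √(5 + O) - 27*O)
((N*26)*0)/z(-14) = (-14*26*0)/(√(5 - 14) - 27*(-14)) = (-364*0)/(√(-9) + 378) = 0/(3*I + 378) = 0/(378 + 3*I) = 0*((378 - 3*I)/142893) = 0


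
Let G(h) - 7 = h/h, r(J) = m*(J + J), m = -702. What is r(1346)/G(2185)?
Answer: -236223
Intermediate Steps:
r(J) = -1404*J (r(J) = -702*(J + J) = -1404*J)
G(h) = 8 (G(h) = 7 + h/h = 7 + 1 = 8)
r(1346)/G(2185) = -1404*1346/8 = -1889784*⅛ = -236223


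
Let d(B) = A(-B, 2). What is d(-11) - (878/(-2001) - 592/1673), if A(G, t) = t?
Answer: 9348832/3347673 ≈ 2.7926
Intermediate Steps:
d(B) = 2
d(-11) - (878/(-2001) - 592/1673) = 2 - (878/(-2001) - 592/1673) = 2 - (878*(-1/2001) - 592*1/1673) = 2 - (-878/2001 - 592/1673) = 2 - 1*(-2653486/3347673) = 2 + 2653486/3347673 = 9348832/3347673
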